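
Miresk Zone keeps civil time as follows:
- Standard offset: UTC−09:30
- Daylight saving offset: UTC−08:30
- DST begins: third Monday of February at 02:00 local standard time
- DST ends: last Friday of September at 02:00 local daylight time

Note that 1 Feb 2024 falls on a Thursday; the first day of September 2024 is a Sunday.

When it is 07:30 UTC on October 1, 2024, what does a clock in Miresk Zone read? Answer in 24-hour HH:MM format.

22:00

1 February 2024 is a Thursday, so the first Monday is February 5 and the third is February 19.
1 September 2024 is a Sunday, so Fridays fall on 6, 13, 20, 27; the last is September 27.
At the standard offset (UTC−09:30), 07:30 UTC − 9h30m = 22:00 Miresk Zone standard time (rolling into the previous day, 30 September 2024).
The standard-time date in Miresk Zone, September 30, 2024, does not fall between 19 February and 27 September, so daylight saving is not in effect and Miresk Zone is at UTC−09:30.
07:30 UTC − 9h30m = 22:00 local (rolling into the previous day, 30 September 2024).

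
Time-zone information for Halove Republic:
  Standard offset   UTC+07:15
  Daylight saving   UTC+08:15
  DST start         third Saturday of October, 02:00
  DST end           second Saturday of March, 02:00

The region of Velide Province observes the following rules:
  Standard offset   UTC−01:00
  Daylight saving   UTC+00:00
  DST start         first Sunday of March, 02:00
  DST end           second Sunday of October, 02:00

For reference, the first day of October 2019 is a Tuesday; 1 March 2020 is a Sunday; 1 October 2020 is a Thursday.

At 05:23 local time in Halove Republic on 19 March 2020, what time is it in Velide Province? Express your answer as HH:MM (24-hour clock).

22:08

1 October 2019 is a Tuesday, so the first Saturday is October 5 and the third is October 19.
1 March 2020 is a Sunday, so the first Saturday is March 7 and the second is March 14.
19 March 2020 is outside the daylight-saving period (19 October 2019 – 14 March 2020), so Halove Republic is on standard time, UTC+07:15.
05:23 Halove Republic − 7h15m = 22:08 UTC (rolling into the previous day, 18 March 2020).
1 March 2020 is a Sunday, so the first Sunday is March 1.
1 October 2020 is a Thursday, so the first Sunday is October 4 and the second is October 11.
At the standard offset (UTC−01:00), 22:08 UTC − 1h = 21:08 Velide Province standard time.
The standard-time date in Velide Province, 18 March 2020, lies within the daylight-saving period (1 March – 11 October), so Velide Province is on daylight time, UTC+00:00.
22:08 UTC + 0h = 22:08 Velide Province.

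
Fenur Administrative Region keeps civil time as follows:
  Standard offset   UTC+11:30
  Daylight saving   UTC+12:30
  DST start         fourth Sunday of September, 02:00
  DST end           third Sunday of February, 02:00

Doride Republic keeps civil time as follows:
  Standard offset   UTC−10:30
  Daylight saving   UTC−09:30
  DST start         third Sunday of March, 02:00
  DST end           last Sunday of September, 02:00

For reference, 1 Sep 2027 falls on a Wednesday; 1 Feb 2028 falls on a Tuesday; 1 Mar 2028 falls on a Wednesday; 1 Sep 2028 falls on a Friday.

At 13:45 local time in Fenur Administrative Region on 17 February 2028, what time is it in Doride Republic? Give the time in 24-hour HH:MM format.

14:45

1 September 2027 is a Wednesday, so the first Sunday is September 5 and the fourth is September 26.
1 February 2028 is a Tuesday, so the first Sunday is February 6 and the third is February 20.
17 February 2028 falls between 26 September 2027 and 20 February 2028, so daylight saving is in effect and Fenur Administrative Region is at UTC+12:30.
13:45 Fenur Administrative Region − 12h30m = 01:15 UTC.
1 March 2028 is a Wednesday, so the first Sunday is March 5 and the third is March 19.
1 September 2028 is a Friday, so Sundays fall on 3, 10, 17, 24; the last is September 24.
At the standard offset (UTC−10:30), 01:15 UTC − 10h30m = 14:45 Doride Republic standard time (rolling into the previous day, 16 February 2028).
Daylight saving runs 19 March – 24 September; the standard-time date in Doride Republic, 16 February 2028, is outside that window, so Doride Republic is on standard time at UTC−10:30.
01:15 UTC − 10h30m = 14:45 Doride Republic (rolling into the previous day, 16 February 2028).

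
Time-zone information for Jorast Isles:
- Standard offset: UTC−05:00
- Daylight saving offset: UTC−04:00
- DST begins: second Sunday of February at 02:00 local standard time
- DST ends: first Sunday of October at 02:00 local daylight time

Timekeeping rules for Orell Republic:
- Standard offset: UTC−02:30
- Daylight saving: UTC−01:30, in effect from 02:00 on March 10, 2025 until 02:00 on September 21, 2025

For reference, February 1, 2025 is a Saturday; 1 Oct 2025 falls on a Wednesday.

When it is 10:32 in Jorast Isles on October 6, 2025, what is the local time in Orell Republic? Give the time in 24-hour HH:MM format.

1 February 2025 is a Saturday, so the first Sunday is February 2 and the second is February 9.
1 October 2025 is a Wednesday, so the first Sunday is October 5.
Daylight saving runs 9 February – 5 October; October 6, 2025 is outside that window, so Jorast Isles is on standard time at UTC−05:00.
10:32 Jorast Isles + 5h = 15:32 UTC.
At the standard offset (UTC−02:30), 15:32 UTC − 2h30m = 13:02 Orell Republic standard time.
The standard-time date in Orell Republic, October 6, 2025, is outside the daylight-saving period (10 March – 21 September), so Orell Republic is on standard time, UTC−02:30.
15:32 UTC − 2h30m = 13:02 Orell Republic.

13:02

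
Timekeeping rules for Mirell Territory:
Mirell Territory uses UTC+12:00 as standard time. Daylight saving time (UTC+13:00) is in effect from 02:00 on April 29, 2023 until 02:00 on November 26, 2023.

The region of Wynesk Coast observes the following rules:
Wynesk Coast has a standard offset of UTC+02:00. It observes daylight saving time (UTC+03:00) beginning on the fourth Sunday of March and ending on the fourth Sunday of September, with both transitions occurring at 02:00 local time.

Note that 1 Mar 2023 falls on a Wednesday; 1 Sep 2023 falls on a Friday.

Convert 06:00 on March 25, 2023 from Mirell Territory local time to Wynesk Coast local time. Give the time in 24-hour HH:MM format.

March 25, 2023 does not fall between 29 April and 26 November, so daylight saving is not in effect and Mirell Territory is at UTC+12:00.
06:00 Mirell Territory − 12h = 18:00 UTC (rolling into the previous day, 24 March 2023).
1 March 2023 is a Wednesday, so the first Sunday is March 5 and the fourth is March 26.
1 September 2023 is a Friday, so the first Sunday is September 3 and the fourth is September 24.
At the standard offset (UTC+02:00), 18:00 UTC + 2h = 20:00 Wynesk Coast standard time.
Daylight saving runs 26 March – 24 September; the standard-time date in Wynesk Coast, March 24, 2023, is outside that window, so Wynesk Coast is on standard time at UTC+02:00.
18:00 UTC + 2h = 20:00 Wynesk Coast.

20:00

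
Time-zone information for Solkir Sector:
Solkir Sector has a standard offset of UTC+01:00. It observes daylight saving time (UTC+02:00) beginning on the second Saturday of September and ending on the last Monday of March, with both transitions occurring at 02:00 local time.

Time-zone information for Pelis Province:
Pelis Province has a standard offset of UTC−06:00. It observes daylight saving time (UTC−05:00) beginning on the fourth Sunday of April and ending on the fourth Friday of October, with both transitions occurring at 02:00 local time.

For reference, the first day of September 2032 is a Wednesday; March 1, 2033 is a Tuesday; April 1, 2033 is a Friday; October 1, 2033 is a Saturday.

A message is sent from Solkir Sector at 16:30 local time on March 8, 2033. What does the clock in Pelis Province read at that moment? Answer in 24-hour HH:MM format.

08:30

1 September 2032 is a Wednesday, so the first Saturday is September 4 and the second is September 11.
1 March 2033 is a Tuesday, so Mondays fall on 7, 14, 21, 28; the last is March 28.
Daylight saving runs 11 September 2032 – 28 March 2033; March 8, 2033 is inside that window, so Solkir Sector is at UTC+02:00.
16:30 Solkir Sector − 2h = 14:30 UTC.
1 April 2033 is a Friday, so the first Sunday is April 3 and the fourth is April 24.
1 October 2033 is a Saturday, so the first Friday is October 7 and the fourth is October 28.
At the standard offset (UTC−06:00), 14:30 UTC − 6h = 08:30 Pelis Province standard time.
The standard-time date in Pelis Province, March 8, 2033, is outside the daylight-saving period (24 April – 28 October), so Pelis Province is on standard time, UTC−06:00.
14:30 UTC − 6h = 08:30 Pelis Province.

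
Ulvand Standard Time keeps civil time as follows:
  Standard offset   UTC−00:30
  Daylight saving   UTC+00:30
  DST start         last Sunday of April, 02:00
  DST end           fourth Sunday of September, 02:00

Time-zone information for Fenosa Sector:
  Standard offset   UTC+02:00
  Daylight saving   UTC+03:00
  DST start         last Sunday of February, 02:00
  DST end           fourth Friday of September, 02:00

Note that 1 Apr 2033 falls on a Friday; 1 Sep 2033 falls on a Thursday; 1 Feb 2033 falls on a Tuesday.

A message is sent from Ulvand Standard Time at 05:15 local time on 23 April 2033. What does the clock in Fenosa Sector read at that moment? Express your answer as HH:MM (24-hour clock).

08:45

1 April 2033 is a Friday, so Sundays fall on 3, 10, 17, 24; the last is April 24.
1 September 2033 is a Thursday, so the first Sunday is September 4 and the fourth is September 25.
23 April 2033 is outside the daylight-saving period (24 April – 25 September), so Ulvand Standard Time is on standard time, UTC−00:30.
05:15 Ulvand Standard Time + 0h30m = 05:45 UTC.
1 February 2033 is a Tuesday, so Sundays fall on 6, 13, 20, 27; the last is February 27.
1 September 2033 is a Thursday, so the first Friday is September 2 and the fourth is September 23.
At the standard offset (UTC+02:00), 05:45 UTC + 2h = 07:45 Fenosa Sector standard time.
Daylight saving runs 27 February – 23 September; the standard-time date in Fenosa Sector, 23 April 2033, is inside that window, so Fenosa Sector is at UTC+03:00.
05:45 UTC + 3h = 08:45 Fenosa Sector.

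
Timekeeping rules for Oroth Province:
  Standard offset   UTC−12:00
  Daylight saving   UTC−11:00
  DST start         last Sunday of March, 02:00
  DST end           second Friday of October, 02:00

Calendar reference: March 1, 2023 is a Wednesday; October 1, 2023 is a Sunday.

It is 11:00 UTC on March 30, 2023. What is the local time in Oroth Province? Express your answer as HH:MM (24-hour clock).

00:00

1 March 2023 is a Wednesday, so Sundays fall on 5, 12, 19, 26; the last is March 26.
1 October 2023 is a Sunday, so the first Friday is October 6 and the second is October 13.
At the standard offset (UTC−12:00), 11:00 UTC − 12h = 23:00 Oroth Province standard time (rolling into the previous day, 29 March 2023).
Daylight saving runs 26 March – 13 October; the standard-time date in Oroth Province, March 29, 2023, is inside that window, so Oroth Province is at UTC−11:00.
11:00 UTC − 11h = 00:00 local.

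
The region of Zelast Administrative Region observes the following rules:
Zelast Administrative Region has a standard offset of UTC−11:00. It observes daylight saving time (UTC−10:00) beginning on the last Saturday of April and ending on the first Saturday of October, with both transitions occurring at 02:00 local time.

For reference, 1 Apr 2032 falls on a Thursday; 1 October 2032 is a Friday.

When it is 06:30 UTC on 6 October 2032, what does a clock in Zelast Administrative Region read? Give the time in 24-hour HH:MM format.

19:30

1 April 2032 is a Thursday, so Saturdays fall on 3, 10, 17, 24; the last is April 24.
1 October 2032 is a Friday, so the first Saturday is October 2.
At the standard offset (UTC−11:00), 06:30 UTC − 11h = 19:30 Zelast Administrative Region standard time (rolling into the previous day, 5 October 2032).
The standard-time date in Zelast Administrative Region, 5 October 2032, does not fall between 24 April and 2 October, so daylight saving is not in effect and Zelast Administrative Region is at UTC−11:00.
06:30 UTC − 11h = 19:30 local (rolling into the previous day, 5 October 2032).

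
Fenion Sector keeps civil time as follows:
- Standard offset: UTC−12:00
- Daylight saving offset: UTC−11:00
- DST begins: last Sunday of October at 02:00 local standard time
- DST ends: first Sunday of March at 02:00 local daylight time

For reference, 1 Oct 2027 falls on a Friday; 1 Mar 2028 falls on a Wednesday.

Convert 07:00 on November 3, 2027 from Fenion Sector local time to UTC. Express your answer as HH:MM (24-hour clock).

1 October 2027 is a Friday, so Sundays fall on 3, 10, 17, 24, 31; the last is October 31.
1 March 2028 is a Wednesday, so the first Sunday is March 5.
November 3, 2027 lies within the daylight-saving period (31 October 2027 – 5 March 2028), so Fenion Sector is on daylight time, UTC−11:00.
07:00 local + 11h = 18:00 UTC.

18:00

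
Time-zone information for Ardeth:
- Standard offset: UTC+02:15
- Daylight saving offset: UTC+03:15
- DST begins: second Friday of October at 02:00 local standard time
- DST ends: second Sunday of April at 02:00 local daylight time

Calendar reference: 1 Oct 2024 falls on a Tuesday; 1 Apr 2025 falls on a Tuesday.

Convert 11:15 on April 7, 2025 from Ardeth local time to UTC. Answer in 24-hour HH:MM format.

1 October 2024 is a Tuesday, so the first Friday is October 4 and the second is October 11.
1 April 2025 is a Tuesday, so the first Sunday is April 6 and the second is April 13.
April 7, 2025 falls between 11 October 2024 and 13 April 2025, so daylight saving is in effect and Ardeth is at UTC+03:15.
11:15 local − 3h15m = 08:00 UTC.

08:00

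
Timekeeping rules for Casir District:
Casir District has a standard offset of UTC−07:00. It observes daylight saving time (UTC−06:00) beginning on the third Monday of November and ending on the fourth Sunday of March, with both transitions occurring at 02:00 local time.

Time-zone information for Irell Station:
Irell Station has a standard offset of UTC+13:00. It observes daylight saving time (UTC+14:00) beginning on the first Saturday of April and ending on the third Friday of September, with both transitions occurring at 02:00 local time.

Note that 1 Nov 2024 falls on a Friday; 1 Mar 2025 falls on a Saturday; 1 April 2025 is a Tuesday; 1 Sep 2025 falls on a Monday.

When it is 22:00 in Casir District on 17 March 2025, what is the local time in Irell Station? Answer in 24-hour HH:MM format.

17:00

1 November 2024 is a Friday, so the first Monday is November 4 and the third is November 18.
1 March 2025 is a Saturday, so the first Sunday is March 2 and the fourth is March 23.
17 March 2025 lies within the daylight-saving period (18 November 2024 – 23 March 2025), so Casir District is on daylight time, UTC−06:00.
22:00 Casir District + 6h = 04:00 UTC (rolling into the next day, 18 March 2025).
1 April 2025 is a Tuesday, so the first Saturday is April 5.
1 September 2025 is a Monday, so the first Friday is September 5 and the third is September 19.
At the standard offset (UTC+13:00), 04:00 UTC + 13h = 17:00 Irell Station standard time.
The standard-time date in Irell Station, 18 March 2025, does not fall between 5 April and 19 September, so daylight saving is not in effect and Irell Station is at UTC+13:00.
04:00 UTC + 13h = 17:00 Irell Station.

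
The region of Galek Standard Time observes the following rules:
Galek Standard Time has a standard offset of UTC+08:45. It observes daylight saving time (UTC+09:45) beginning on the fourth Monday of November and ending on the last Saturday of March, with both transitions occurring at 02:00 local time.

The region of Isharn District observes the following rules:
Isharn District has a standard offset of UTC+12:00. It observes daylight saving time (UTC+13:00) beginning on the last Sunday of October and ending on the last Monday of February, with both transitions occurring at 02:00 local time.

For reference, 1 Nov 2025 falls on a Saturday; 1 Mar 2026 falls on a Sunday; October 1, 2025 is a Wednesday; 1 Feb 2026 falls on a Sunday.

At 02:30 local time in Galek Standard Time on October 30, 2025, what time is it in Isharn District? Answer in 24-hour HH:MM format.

06:45

1 November 2025 is a Saturday, so the first Monday is November 3 and the fourth is November 24.
1 March 2026 is a Sunday, so Saturdays fall on 7, 14, 21, 28; the last is March 28.
Daylight saving runs 24 November 2025 – 28 March 2026; October 30, 2025 is outside that window, so Galek Standard Time is on standard time at UTC+08:45.
02:30 Galek Standard Time − 8h45m = 17:45 UTC (rolling into the previous day, 29 October 2025).
1 October 2025 is a Wednesday, so Sundays fall on 5, 12, 19, 26; the last is October 26.
1 February 2026 is a Sunday, so Mondays fall on 2, 9, 16, 23; the last is February 23.
At the standard offset (UTC+12:00), 17:45 UTC + 12h = 05:45 Isharn District standard time (rolling into the next day, 30 October 2025).
The standard-time date in Isharn District, October 30, 2025, lies within the daylight-saving period (26 October 2025 – 23 February 2026), so Isharn District is on daylight time, UTC+13:00.
17:45 UTC + 13h = 06:45 Isharn District (rolling into the next day, 30 October 2025).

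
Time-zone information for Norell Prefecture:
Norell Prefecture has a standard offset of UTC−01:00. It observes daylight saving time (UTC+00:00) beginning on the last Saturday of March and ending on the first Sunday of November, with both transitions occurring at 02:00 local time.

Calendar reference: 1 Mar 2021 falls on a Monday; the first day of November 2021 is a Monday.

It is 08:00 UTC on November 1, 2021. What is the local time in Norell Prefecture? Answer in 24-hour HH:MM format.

1 March 2021 is a Monday, so Saturdays fall on 6, 13, 20, 27; the last is March 27.
1 November 2021 is a Monday, so the first Sunday is November 7.
At the standard offset (UTC−01:00), 08:00 UTC − 1h = 07:00 Norell Prefecture standard time.
Daylight saving runs 27 March – 7 November; the standard-time date in Norell Prefecture, November 1, 2021, is inside that window, so Norell Prefecture is at UTC+00:00.
08:00 UTC + 0h = 08:00 local.

08:00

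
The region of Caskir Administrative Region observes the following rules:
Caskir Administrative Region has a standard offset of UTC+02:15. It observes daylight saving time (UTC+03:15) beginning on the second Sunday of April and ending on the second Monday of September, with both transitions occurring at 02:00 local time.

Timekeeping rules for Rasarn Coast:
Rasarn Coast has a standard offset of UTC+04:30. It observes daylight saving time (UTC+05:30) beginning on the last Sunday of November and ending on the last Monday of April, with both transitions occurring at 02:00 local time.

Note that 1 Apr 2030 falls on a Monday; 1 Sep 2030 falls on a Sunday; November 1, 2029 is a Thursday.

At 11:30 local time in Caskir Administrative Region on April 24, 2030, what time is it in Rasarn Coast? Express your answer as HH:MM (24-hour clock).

13:45

1 April 2030 is a Monday, so the first Sunday is April 7 and the second is April 14.
1 September 2030 is a Sunday, so the first Monday is September 2 and the second is September 9.
April 24, 2030 lies within the daylight-saving period (14 April – 9 September), so Caskir Administrative Region is on daylight time, UTC+03:15.
11:30 Caskir Administrative Region − 3h15m = 08:15 UTC.
1 November 2029 is a Thursday, so Sundays fall on 4, 11, 18, 25; the last is November 25.
1 April 2030 is a Monday, so Mondays fall on 1, 8, 15, 22, 29; the last is April 29.
At the standard offset (UTC+04:30), 08:15 UTC + 4h30m = 12:45 Rasarn Coast standard time.
Daylight saving runs 25 November 2029 – 29 April 2030; the standard-time date in Rasarn Coast, April 24, 2030, is inside that window, so Rasarn Coast is at UTC+05:30.
08:15 UTC + 5h30m = 13:45 Rasarn Coast.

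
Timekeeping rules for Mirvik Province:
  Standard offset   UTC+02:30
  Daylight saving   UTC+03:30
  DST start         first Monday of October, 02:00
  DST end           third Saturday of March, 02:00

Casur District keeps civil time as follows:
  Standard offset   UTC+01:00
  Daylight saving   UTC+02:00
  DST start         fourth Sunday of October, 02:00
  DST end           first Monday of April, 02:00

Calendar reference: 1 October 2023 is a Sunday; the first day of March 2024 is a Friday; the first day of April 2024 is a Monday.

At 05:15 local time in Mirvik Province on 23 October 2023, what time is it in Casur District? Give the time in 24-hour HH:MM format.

1 October 2023 is a Sunday, so the first Monday is October 2.
1 March 2024 is a Friday, so the first Saturday is March 2 and the third is March 16.
23 October 2023 falls between 2 October 2023 and 16 March 2024, so daylight saving is in effect and Mirvik Province is at UTC+03:30.
05:15 Mirvik Province − 3h30m = 01:45 UTC.
1 October 2023 is a Sunday, so the first Sunday is October 1 and the fourth is October 22.
1 April 2024 is a Monday, so the first Monday is April 1.
At the standard offset (UTC+01:00), 01:45 UTC + 1h = 02:45 Casur District standard time.
The standard-time date in Casur District, 23 October 2023, lies within the daylight-saving period (22 October 2023 – 1 April 2024), so Casur District is on daylight time, UTC+02:00.
01:45 UTC + 2h = 03:45 Casur District.

03:45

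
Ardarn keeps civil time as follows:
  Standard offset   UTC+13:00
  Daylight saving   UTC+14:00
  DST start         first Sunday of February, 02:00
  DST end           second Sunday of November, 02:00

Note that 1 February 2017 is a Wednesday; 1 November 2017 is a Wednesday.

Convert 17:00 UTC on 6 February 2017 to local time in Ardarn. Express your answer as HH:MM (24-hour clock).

07:00

1 February 2017 is a Wednesday, so the first Sunday is February 5.
1 November 2017 is a Wednesday, so the first Sunday is November 5 and the second is November 12.
At the standard offset (UTC+13:00), 17:00 UTC + 13h = 06:00 Ardarn standard time (rolling into the next day, 7 February 2017).
The standard-time date in Ardarn, 7 February 2017, falls between 5 February and 12 November, so daylight saving is in effect and Ardarn is at UTC+14:00.
17:00 UTC + 14h = 07:00 local (rolling into the next day, 7 February 2017).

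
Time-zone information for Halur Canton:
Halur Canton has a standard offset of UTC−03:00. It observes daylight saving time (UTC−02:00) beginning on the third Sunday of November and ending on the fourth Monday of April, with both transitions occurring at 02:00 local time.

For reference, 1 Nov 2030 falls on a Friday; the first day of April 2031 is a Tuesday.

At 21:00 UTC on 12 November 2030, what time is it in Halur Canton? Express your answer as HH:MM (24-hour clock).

1 November 2030 is a Friday, so the first Sunday is November 3 and the third is November 17.
1 April 2031 is a Tuesday, so the first Monday is April 7 and the fourth is April 28.
At the standard offset (UTC−03:00), 21:00 UTC − 3h = 18:00 Halur Canton standard time.
Daylight saving runs 17 November 2030 – 28 April 2031; the standard-time date in Halur Canton, 12 November 2030, is outside that window, so Halur Canton is on standard time at UTC−03:00.
21:00 UTC − 3h = 18:00 local.

18:00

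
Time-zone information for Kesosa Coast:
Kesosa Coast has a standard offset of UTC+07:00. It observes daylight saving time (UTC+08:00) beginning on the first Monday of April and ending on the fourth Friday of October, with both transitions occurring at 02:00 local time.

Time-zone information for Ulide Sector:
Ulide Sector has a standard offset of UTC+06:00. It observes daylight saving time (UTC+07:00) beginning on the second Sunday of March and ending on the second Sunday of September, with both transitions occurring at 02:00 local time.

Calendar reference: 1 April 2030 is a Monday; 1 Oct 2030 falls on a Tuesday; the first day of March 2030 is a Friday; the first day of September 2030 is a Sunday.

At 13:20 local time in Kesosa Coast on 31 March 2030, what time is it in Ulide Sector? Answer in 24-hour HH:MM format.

13:20

1 April 2030 is a Monday, so the first Monday is April 1.
1 October 2030 is a Tuesday, so the first Friday is October 4 and the fourth is October 25.
31 March 2030 does not fall between 1 April and 25 October, so daylight saving is not in effect and Kesosa Coast is at UTC+07:00.
13:20 Kesosa Coast − 7h = 06:20 UTC.
1 March 2030 is a Friday, so the first Sunday is March 3 and the second is March 10.
1 September 2030 is a Sunday, so the first Sunday is September 1 and the second is September 8.
At the standard offset (UTC+06:00), 06:20 UTC + 6h = 12:20 Ulide Sector standard time.
The standard-time date in Ulide Sector, 31 March 2030, falls between 10 March and 8 September, so daylight saving is in effect and Ulide Sector is at UTC+07:00.
06:20 UTC + 7h = 13:20 Ulide Sector.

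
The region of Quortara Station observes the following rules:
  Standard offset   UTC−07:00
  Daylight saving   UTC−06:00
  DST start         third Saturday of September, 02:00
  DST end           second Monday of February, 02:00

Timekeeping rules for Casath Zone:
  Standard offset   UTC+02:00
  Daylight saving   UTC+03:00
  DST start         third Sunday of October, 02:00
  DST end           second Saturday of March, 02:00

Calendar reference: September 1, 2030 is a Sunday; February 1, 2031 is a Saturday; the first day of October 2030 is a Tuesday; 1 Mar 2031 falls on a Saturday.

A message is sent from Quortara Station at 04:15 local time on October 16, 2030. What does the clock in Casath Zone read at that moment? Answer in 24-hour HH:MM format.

12:15

1 September 2030 is a Sunday, so the first Saturday is September 7 and the third is September 21.
1 February 2031 is a Saturday, so the first Monday is February 3 and the second is February 10.
October 16, 2030 lies within the daylight-saving period (21 September 2030 – 10 February 2031), so Quortara Station is on daylight time, UTC−06:00.
04:15 Quortara Station + 6h = 10:15 UTC.
1 October 2030 is a Tuesday, so the first Sunday is October 6 and the third is October 20.
1 March 2031 is a Saturday, so the first Saturday is March 1 and the second is March 8.
At the standard offset (UTC+02:00), 10:15 UTC + 2h = 12:15 Casath Zone standard time.
The standard-time date in Casath Zone, October 16, 2030, is outside the daylight-saving period (20 October 2030 – 8 March 2031), so Casath Zone is on standard time, UTC+02:00.
10:15 UTC + 2h = 12:15 Casath Zone.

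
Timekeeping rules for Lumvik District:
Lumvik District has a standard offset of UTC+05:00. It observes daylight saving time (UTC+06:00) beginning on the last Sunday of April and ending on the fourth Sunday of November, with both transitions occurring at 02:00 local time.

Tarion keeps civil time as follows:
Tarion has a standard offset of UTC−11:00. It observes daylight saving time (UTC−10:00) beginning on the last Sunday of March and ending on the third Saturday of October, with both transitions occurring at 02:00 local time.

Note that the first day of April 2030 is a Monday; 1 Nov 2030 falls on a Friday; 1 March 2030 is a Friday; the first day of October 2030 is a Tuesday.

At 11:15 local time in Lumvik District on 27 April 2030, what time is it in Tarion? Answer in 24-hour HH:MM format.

1 April 2030 is a Monday, so Sundays fall on 7, 14, 21, 28; the last is April 28.
1 November 2030 is a Friday, so the first Sunday is November 3 and the fourth is November 24.
27 April 2030 is outside the daylight-saving period (28 April – 24 November), so Lumvik District is on standard time, UTC+05:00.
11:15 Lumvik District − 5h = 06:15 UTC.
1 March 2030 is a Friday, so Sundays fall on 3, 10, 17, 24, 31; the last is March 31.
1 October 2030 is a Tuesday, so the first Saturday is October 5 and the third is October 19.
At the standard offset (UTC−11:00), 06:15 UTC − 11h = 19:15 Tarion standard time (rolling into the previous day, 26 April 2030).
Daylight saving runs 31 March – 19 October; the standard-time date in Tarion, 26 April 2030, is inside that window, so Tarion is at UTC−10:00.
06:15 UTC − 10h = 20:15 Tarion (rolling into the previous day, 26 April 2030).

20:15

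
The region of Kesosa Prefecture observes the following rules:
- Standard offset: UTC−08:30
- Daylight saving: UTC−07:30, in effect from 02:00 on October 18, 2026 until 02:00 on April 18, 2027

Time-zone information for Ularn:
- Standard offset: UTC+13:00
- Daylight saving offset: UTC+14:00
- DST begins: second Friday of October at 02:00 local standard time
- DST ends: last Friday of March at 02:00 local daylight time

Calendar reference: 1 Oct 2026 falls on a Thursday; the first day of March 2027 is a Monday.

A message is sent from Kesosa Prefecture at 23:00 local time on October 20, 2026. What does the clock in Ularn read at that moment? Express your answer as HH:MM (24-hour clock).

October 20, 2026 falls between 18 October 2026 and 18 April 2027, so daylight saving is in effect and Kesosa Prefecture is at UTC−07:30.
23:00 Kesosa Prefecture + 7h30m = 06:30 UTC (rolling into the next day, 21 October 2026).
1 October 2026 is a Thursday, so the first Friday is October 2 and the second is October 9.
1 March 2027 is a Monday, so Fridays fall on 5, 12, 19, 26; the last is March 26.
At the standard offset (UTC+13:00), 06:30 UTC + 13h = 19:30 Ularn standard time.
The standard-time date in Ularn, October 21, 2026, lies within the daylight-saving period (9 October 2026 – 26 March 2027), so Ularn is on daylight time, UTC+14:00.
06:30 UTC + 14h = 20:30 Ularn.

20:30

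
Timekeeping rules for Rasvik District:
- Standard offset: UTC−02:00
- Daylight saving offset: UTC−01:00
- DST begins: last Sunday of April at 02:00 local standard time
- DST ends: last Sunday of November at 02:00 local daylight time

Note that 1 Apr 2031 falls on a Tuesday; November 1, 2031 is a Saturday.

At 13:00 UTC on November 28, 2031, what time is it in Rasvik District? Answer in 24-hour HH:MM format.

1 April 2031 is a Tuesday, so Sundays fall on 6, 13, 20, 27; the last is April 27.
1 November 2031 is a Saturday, so Sundays fall on 2, 9, 16, 23, 30; the last is November 30.
At the standard offset (UTC−02:00), 13:00 UTC − 2h = 11:00 Rasvik District standard time.
The standard-time date in Rasvik District, November 28, 2031, falls between 27 April and 30 November, so daylight saving is in effect and Rasvik District is at UTC−01:00.
13:00 UTC − 1h = 12:00 local.

12:00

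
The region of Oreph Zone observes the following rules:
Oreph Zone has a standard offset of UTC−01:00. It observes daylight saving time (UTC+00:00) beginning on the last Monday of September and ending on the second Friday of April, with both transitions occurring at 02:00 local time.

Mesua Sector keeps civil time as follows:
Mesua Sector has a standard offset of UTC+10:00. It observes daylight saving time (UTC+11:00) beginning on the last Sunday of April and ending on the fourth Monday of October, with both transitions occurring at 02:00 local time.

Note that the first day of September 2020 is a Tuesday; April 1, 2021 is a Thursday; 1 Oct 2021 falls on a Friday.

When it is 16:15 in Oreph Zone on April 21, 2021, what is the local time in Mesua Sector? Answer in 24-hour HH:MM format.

1 September 2020 is a Tuesday, so Mondays fall on 7, 14, 21, 28; the last is September 28.
1 April 2021 is a Thursday, so the first Friday is April 2 and the second is April 9.
April 21, 2021 does not fall between 28 September 2020 and 9 April 2021, so daylight saving is not in effect and Oreph Zone is at UTC−01:00.
16:15 Oreph Zone + 1h = 17:15 UTC.
1 April 2021 is a Thursday, so Sundays fall on 4, 11, 18, 25; the last is April 25.
1 October 2021 is a Friday, so the first Monday is October 4 and the fourth is October 25.
At the standard offset (UTC+10:00), 17:15 UTC + 10h = 03:15 Mesua Sector standard time (rolling into the next day, 22 April 2021).
The standard-time date in Mesua Sector, April 22, 2021, does not fall between 25 April and 25 October, so daylight saving is not in effect and Mesua Sector is at UTC+10:00.
17:15 UTC + 10h = 03:15 Mesua Sector (rolling into the next day, 22 April 2021).

03:15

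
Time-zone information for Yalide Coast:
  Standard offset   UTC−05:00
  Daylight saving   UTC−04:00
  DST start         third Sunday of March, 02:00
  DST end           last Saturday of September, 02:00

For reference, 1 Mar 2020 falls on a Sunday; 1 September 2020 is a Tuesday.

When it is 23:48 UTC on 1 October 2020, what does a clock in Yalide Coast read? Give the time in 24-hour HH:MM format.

18:48

1 March 2020 is a Sunday, so the first Sunday is March 1 and the third is March 15.
1 September 2020 is a Tuesday, so Saturdays fall on 5, 12, 19, 26; the last is September 26.
At the standard offset (UTC−05:00), 23:48 UTC − 5h = 18:48 Yalide Coast standard time.
Daylight saving runs 15 March – 26 September; the standard-time date in Yalide Coast, 1 October 2020, is outside that window, so Yalide Coast is on standard time at UTC−05:00.
23:48 UTC − 5h = 18:48 local.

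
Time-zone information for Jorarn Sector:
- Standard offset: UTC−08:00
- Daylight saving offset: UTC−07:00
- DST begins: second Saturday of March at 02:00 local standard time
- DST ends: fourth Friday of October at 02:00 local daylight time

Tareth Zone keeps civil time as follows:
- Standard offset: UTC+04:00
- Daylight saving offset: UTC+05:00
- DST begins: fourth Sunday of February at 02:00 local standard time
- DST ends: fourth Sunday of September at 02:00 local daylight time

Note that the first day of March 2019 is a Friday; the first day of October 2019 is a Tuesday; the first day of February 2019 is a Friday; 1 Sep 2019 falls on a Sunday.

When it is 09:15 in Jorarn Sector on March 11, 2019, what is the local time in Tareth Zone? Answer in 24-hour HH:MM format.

1 March 2019 is a Friday, so the first Saturday is March 2 and the second is March 9.
1 October 2019 is a Tuesday, so the first Friday is October 4 and the fourth is October 25.
Daylight saving runs 9 March – 25 October; March 11, 2019 is inside that window, so Jorarn Sector is at UTC−07:00.
09:15 Jorarn Sector + 7h = 16:15 UTC.
1 February 2019 is a Friday, so the first Sunday is February 3 and the fourth is February 24.
1 September 2019 is a Sunday, so the first Sunday is September 1 and the fourth is September 22.
At the standard offset (UTC+04:00), 16:15 UTC + 4h = 20:15 Tareth Zone standard time.
Daylight saving runs 24 February – 22 September; the standard-time date in Tareth Zone, March 11, 2019, is inside that window, so Tareth Zone is at UTC+05:00.
16:15 UTC + 5h = 21:15 Tareth Zone.

21:15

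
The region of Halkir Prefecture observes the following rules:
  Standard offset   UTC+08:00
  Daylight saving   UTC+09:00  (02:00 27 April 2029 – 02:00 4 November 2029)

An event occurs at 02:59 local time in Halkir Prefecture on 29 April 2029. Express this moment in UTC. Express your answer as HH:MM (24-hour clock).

29 April 2029 falls between 27 April and 4 November, so daylight saving is in effect and Halkir Prefecture is at UTC+09:00.
02:59 local − 9h = 17:59 UTC (rolling into the previous day, 28 April 2029).

17:59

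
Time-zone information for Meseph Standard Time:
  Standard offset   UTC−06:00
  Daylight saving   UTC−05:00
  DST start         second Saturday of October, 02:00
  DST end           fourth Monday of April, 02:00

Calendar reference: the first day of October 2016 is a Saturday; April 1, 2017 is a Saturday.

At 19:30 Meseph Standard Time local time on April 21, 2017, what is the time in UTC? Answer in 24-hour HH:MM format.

1 October 2016 is a Saturday, so the first Saturday is October 1 and the second is October 8.
1 April 2017 is a Saturday, so the first Monday is April 3 and the fourth is April 24.
Daylight saving runs 8 October 2016 – 24 April 2017; April 21, 2017 is inside that window, so Meseph Standard Time is at UTC−05:00.
19:30 local + 5h = 00:30 UTC (rolling into the next day, 22 April 2017).

00:30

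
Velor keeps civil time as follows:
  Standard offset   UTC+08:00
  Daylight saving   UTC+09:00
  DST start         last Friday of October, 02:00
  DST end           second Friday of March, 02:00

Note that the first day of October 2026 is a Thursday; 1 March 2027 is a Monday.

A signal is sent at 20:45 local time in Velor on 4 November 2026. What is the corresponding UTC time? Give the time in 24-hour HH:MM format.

1 October 2026 is a Thursday, so Fridays fall on 2, 9, 16, 23, 30; the last is October 30.
1 March 2027 is a Monday, so the first Friday is March 5 and the second is March 12.
4 November 2026 lies within the daylight-saving period (30 October 2026 – 12 March 2027), so Velor is on daylight time, UTC+09:00.
20:45 local − 9h = 11:45 UTC.

11:45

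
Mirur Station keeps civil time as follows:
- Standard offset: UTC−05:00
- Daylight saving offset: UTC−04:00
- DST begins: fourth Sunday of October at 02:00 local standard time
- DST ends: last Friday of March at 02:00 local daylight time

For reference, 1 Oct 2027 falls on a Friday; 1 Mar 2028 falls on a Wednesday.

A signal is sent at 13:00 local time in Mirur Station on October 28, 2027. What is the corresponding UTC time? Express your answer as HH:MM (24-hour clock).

17:00

1 October 2027 is a Friday, so the first Sunday is October 3 and the fourth is October 24.
1 March 2028 is a Wednesday, so Fridays fall on 3, 10, 17, 24, 31; the last is March 31.
October 28, 2027 falls between 24 October 2027 and 31 March 2028, so daylight saving is in effect and Mirur Station is at UTC−04:00.
13:00 local + 4h = 17:00 UTC.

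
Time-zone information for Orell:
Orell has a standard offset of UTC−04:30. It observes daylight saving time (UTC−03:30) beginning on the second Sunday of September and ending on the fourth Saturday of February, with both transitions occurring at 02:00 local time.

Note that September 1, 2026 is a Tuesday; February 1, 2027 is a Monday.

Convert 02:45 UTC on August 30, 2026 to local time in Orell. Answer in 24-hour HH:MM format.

22:15

1 September 2026 is a Tuesday, so the first Sunday is September 6 and the second is September 13.
1 February 2027 is a Monday, so the first Saturday is February 6 and the fourth is February 27.
At the standard offset (UTC−04:30), 02:45 UTC − 4h30m = 22:15 Orell standard time (rolling into the previous day, 29 August 2026).
The standard-time date in Orell, August 29, 2026, is outside the daylight-saving period (13 September 2026 – 27 February 2027), so Orell is on standard time, UTC−04:30.
02:45 UTC − 4h30m = 22:15 local (rolling into the previous day, 29 August 2026).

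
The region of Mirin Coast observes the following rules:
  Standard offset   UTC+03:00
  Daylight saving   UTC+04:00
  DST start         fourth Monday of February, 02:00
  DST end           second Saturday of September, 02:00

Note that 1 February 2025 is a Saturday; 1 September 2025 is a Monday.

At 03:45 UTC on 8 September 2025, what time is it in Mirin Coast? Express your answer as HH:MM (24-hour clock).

07:45

1 February 2025 is a Saturday, so the first Monday is February 3 and the fourth is February 24.
1 September 2025 is a Monday, so the first Saturday is September 6 and the second is September 13.
At the standard offset (UTC+03:00), 03:45 UTC + 3h = 06:45 Mirin Coast standard time.
The standard-time date in Mirin Coast, 8 September 2025, falls between 24 February and 13 September, so daylight saving is in effect and Mirin Coast is at UTC+04:00.
03:45 UTC + 4h = 07:45 local.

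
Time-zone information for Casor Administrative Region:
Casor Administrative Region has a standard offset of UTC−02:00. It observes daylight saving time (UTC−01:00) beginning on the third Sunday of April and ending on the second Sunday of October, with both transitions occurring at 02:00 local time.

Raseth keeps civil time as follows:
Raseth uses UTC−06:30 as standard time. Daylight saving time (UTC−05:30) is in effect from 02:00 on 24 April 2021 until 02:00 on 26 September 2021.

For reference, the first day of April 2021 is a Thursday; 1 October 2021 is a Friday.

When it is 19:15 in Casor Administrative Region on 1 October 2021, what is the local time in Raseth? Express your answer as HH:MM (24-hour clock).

13:45

1 April 2021 is a Thursday, so the first Sunday is April 4 and the third is April 18.
1 October 2021 is a Friday, so the first Sunday is October 3 and the second is October 10.
1 October 2021 lies within the daylight-saving period (18 April – 10 October), so Casor Administrative Region is on daylight time, UTC−01:00.
19:15 Casor Administrative Region + 1h = 20:15 UTC.
At the standard offset (UTC−06:30), 20:15 UTC − 6h30m = 13:45 Raseth standard time.
Daylight saving runs 24 April – 26 September; the standard-time date in Raseth, 1 October 2021, is outside that window, so Raseth is on standard time at UTC−06:30.
20:15 UTC − 6h30m = 13:45 Raseth.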